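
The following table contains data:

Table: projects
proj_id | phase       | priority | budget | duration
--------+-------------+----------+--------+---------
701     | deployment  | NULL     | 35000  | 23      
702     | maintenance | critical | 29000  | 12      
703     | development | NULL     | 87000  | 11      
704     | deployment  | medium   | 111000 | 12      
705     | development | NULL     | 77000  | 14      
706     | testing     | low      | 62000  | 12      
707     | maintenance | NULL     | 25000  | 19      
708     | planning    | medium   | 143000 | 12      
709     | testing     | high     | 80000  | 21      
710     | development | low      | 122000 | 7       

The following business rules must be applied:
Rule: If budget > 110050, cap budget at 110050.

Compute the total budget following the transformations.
725150

Step 1: 3 records have budget > 110050
Step 2: These records originally summed to 376000
Step 3: After capping: 3 × 110050 = 330150
Step 4: Unaffected records sum: 395000
Step 5: Final sum = 330150 + 395000 = 725150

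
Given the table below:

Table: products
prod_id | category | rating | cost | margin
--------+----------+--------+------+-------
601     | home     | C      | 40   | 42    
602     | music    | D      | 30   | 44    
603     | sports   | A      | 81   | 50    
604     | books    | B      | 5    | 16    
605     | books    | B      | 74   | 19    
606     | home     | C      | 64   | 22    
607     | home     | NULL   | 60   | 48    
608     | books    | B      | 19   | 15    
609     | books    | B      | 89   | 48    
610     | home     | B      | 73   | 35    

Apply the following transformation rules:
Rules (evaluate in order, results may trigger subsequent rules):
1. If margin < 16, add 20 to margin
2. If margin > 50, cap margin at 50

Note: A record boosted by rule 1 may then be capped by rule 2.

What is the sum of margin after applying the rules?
359

Step 1: Apply rule 1 to records with margin < 16
  - 1 records get bonus of 20
  - Of these, 0 records then exceed 50 and get capped
Step 2: Apply rule 2 to records with margin > 50
  - 0 records (original) are capped
Step 3: Calculate final sum = 359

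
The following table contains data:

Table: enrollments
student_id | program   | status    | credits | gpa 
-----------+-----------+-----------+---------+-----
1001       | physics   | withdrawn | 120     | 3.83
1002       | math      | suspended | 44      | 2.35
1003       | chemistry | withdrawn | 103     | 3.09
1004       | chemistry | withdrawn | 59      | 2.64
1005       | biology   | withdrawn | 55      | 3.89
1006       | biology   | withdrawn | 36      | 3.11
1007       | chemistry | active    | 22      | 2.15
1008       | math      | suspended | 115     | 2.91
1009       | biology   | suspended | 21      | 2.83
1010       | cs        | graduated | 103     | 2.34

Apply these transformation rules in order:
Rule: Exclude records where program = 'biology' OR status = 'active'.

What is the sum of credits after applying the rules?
544

Step 1: Find records where program = 'biology' OR status = 'active'
Step 2: 4 records match, summing to 134
Step 3: Original sum: 678
Step 4: Remaining sum = 678 - 134 = 544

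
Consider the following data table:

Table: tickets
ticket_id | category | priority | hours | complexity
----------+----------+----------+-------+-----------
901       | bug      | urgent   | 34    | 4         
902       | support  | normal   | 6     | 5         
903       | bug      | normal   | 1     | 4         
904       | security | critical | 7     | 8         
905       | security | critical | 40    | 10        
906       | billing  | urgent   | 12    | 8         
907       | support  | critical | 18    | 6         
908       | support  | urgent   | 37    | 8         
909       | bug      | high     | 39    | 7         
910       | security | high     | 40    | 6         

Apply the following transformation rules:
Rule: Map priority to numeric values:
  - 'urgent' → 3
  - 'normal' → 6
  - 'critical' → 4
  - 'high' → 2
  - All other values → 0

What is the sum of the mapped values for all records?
37

Step 1: Apply mapping to each record
Step 2: Count by status:
  'urgent': 3 records × 3 = 9
  'normal': 2 records × 6 = 12
  'critical': 3 records × 4 = 12
  'high': 2 records × 2 = 4
Step 3: Sum all mapped values = 37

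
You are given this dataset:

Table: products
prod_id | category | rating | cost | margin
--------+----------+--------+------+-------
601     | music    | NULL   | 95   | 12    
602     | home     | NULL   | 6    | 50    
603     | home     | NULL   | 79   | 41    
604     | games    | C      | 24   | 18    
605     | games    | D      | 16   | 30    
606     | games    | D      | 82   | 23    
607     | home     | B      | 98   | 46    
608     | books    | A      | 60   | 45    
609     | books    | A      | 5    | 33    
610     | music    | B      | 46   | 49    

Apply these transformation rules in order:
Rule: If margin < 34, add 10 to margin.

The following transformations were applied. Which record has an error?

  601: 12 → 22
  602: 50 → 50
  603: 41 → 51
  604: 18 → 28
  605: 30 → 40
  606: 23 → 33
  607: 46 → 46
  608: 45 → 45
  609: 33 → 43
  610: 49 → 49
Record 603 has an error. The correct transformed value should be 41, not 51.

Step 1: Check each record against the rule
Step 2: Record 603 has margin = 41
Step 3: Since 41 >= 34, the bonus should not have been applied
Step 4: Correct value = 41, but claimed value = 51
Conclusion: Record 603 has the error.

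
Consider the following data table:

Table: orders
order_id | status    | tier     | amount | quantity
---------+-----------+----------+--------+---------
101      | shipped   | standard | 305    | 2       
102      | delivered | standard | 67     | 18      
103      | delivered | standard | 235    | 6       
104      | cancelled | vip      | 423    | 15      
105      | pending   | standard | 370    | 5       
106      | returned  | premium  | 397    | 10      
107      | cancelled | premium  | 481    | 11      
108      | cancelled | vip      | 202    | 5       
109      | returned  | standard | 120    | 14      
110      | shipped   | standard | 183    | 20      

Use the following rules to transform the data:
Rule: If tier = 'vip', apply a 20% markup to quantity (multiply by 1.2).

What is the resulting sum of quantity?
110.0

Step 1: Records with tier = 'vip' have total quantity = 20
Step 2: Apply multiplier: 20 × 1.2 = 24.0
Step 3: Other records total: 86
Step 4: Final sum = 24.0 + 86 = 110.0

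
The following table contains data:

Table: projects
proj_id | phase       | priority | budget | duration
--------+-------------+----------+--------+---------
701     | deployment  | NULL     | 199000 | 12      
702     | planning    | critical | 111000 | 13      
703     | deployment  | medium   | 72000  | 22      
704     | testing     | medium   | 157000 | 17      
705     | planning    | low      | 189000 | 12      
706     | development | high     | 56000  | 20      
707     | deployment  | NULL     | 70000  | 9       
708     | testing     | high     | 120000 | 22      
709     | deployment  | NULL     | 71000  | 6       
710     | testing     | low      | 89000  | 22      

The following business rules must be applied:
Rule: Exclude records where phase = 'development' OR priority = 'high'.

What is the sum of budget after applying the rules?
958000

Step 1: Find records where phase = 'development' OR priority = 'high'
Step 2: 2 records match, summing to 176000
Step 3: Original sum: 1134000
Step 4: Remaining sum = 1134000 - 176000 = 958000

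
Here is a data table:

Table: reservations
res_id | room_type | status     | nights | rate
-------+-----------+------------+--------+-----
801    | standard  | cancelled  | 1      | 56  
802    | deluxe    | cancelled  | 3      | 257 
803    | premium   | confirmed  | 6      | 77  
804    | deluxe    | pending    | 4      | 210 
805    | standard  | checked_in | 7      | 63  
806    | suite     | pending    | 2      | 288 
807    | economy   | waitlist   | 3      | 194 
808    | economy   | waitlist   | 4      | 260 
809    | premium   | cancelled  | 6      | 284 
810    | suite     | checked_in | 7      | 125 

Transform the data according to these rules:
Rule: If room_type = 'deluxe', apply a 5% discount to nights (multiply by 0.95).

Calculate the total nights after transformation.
42.65

Step 1: Records with room_type = 'deluxe' have total nights = 7
Step 2: Apply multiplier: 7 × 0.95 = 6.65
Step 3: Other records total: 36
Step 4: Final sum = 6.65 + 36 = 42.65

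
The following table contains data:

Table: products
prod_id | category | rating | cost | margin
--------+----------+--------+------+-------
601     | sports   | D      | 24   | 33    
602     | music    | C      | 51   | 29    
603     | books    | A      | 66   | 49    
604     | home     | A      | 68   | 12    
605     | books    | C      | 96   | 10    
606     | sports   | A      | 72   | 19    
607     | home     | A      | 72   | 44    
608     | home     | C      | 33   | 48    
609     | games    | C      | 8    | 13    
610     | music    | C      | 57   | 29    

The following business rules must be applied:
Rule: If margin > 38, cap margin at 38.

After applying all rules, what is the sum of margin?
259

Step 1: 3 records have margin > 38
Step 2: These records originally summed to 141
Step 3: After capping: 3 × 38 = 114
Step 4: Unaffected records sum: 145
Step 5: Final sum = 114 + 145 = 259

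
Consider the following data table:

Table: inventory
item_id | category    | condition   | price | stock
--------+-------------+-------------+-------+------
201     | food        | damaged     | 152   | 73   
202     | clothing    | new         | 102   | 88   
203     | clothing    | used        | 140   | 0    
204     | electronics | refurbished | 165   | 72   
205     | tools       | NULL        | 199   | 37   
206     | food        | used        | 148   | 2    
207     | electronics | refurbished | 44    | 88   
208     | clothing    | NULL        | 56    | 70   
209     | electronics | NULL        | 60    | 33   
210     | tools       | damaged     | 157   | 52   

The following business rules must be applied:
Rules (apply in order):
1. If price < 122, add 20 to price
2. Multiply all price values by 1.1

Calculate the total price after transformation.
1433.3

Step 1: Apply Rule 1 - Add 20 to records with price < 122
  - 4 records affected: 262 + (4 × 20) = 342
  - Unaffected records: 961
  - Sum after Rule 1: 1303
Step 2: Apply Rule 2 - Multiply all by 1.1
  - 1303 × 1.1 = 1433.3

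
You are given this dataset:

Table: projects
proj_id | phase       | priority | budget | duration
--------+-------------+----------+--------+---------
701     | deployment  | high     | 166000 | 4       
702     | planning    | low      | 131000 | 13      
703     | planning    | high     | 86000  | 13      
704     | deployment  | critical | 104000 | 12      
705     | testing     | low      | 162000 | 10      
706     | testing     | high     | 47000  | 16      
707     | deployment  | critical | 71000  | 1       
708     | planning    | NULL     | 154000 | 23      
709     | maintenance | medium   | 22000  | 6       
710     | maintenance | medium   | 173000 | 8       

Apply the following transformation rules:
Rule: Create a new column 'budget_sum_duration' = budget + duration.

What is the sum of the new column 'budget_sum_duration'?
1116106

Step 1: For each record, compute budget + duration
Example calculations:
  166000 + 4 = 166004
  131000 + 13 = 131013
  86000 + 13 = 86013
  ...
Step 2: Sum all derived values
Step 3: Total = 1116106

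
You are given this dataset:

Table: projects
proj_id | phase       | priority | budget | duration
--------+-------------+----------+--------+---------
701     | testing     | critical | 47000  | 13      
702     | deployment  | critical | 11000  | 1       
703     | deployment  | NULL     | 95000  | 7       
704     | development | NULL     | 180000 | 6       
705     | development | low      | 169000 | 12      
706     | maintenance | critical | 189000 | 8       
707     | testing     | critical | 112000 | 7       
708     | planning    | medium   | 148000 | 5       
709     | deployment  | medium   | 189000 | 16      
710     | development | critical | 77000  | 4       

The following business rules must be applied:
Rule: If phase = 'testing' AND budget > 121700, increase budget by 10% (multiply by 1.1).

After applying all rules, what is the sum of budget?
1217000

Step 1: Find records where phase = 'testing' AND budget > 121700
Step 2: 0 records match, summing to 0
Step 3: After multiplier: 0 × 1.1 = 0.0
Step 4: Unaffected records sum: 1217000
Step 5: Final sum = 0.0 + 1217000 = 1217000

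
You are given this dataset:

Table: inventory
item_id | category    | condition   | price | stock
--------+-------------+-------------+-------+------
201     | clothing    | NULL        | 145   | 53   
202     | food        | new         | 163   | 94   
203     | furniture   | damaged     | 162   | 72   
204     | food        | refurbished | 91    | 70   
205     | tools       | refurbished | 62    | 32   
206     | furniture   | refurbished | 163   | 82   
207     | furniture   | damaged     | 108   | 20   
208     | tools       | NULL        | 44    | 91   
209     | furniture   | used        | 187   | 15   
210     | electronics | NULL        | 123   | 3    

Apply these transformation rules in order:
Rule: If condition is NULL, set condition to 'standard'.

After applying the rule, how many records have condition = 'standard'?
3

Step 1: Count records where condition IS NULL
Step 2: Found 3 records with NULL condition
Step 3: These records will have condition set to 'standard'
Step 4: Records already having condition = 'standard': 0
Step 5: Answer: 3 + 0 = 3 records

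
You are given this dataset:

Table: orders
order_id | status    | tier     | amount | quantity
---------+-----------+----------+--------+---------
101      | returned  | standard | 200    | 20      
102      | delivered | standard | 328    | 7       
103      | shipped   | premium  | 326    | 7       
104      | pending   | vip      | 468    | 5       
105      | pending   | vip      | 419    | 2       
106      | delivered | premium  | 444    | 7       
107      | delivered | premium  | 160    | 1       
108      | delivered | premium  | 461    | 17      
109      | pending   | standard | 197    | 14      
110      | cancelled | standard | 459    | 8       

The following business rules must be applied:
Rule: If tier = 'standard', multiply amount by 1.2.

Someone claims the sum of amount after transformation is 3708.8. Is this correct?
No, the correct result is 3698.8.

Step 1: Calculate the correct sum after transformation
Step 2: Apply multiplier 1.2 to records where tier = 'standard'
Step 3: Correct result = 3698.8
Step 4: Claimed result = 3708.8
Step 5: 3698.8 ≠ 3708.8
Conclusion: The claimed result is incorrect. The correct answer is 3698.8.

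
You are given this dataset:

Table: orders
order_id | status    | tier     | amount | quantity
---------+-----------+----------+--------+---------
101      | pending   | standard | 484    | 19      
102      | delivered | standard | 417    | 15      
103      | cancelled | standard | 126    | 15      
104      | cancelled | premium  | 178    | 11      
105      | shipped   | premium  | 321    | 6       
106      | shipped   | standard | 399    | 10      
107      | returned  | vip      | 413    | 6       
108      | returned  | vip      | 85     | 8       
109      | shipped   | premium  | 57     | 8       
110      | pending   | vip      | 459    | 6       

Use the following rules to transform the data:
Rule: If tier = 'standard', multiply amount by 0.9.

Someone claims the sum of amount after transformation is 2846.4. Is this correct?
No, the correct result is 2796.4.

Step 1: Calculate the correct sum after transformation
Step 2: Apply multiplier 0.9 to records where tier = 'standard'
Step 3: Correct result = 2796.4
Step 4: Claimed result = 2846.4
Step 5: 2796.4 ≠ 2846.4
Conclusion: The claimed result is incorrect. The correct answer is 2796.4.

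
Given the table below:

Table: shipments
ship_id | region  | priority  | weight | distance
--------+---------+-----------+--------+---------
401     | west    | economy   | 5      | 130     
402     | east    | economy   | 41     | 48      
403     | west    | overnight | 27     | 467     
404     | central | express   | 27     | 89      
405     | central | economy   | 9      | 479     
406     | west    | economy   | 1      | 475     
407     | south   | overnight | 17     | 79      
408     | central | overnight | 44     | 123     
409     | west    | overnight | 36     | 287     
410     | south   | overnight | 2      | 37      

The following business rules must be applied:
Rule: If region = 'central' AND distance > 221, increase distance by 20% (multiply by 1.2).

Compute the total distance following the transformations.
2309.8

Step 1: Find records where region = 'central' AND distance > 221
Step 2: 1 records match, summing to 479
Step 3: After multiplier: 479 × 1.2 = 574.8
Step 4: Unaffected records sum: 1735
Step 5: Final sum = 574.8 + 1735 = 2309.8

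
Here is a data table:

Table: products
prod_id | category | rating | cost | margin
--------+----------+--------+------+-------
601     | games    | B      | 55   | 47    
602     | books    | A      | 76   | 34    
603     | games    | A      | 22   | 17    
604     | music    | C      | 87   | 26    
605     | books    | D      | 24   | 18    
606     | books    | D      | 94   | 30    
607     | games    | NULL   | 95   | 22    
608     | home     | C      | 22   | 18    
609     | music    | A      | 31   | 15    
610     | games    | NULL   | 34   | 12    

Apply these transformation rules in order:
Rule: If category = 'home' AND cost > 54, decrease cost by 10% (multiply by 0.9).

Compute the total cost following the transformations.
540

Step 1: Find records where category = 'home' AND cost > 54
Step 2: 0 records match, summing to 0
Step 3: After multiplier: 0 × 0.9 = 0.0
Step 4: Unaffected records sum: 540
Step 5: Final sum = 0.0 + 540 = 540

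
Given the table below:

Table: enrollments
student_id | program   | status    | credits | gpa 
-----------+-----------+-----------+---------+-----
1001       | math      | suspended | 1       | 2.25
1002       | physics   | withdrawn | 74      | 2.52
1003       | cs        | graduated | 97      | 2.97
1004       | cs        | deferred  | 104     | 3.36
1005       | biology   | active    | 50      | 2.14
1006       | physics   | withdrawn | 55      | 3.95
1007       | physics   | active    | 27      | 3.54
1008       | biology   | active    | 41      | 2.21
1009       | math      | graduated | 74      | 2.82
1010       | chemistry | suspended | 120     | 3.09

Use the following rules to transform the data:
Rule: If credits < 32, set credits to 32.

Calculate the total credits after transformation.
679

Step 1: 2 records have credits < 32
Step 2: These records originally summed to 28
Step 3: After setting to minimum: 2 × 32 = 64
Step 4: Unaffected records sum: 615
Step 5: Final sum = 64 + 615 = 679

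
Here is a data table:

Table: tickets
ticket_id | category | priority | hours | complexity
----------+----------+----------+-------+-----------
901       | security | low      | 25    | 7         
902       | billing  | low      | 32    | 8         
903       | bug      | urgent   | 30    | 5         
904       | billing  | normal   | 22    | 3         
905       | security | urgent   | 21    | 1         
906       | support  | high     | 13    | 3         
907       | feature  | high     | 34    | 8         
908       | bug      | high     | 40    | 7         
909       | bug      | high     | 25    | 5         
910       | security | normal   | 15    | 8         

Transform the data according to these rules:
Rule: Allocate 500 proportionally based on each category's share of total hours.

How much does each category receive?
billing: 105.06, bug: 184.82, feature: 66.15, security: 118.68, support: 25.29

Step 1: Calculate total hours = 257
Step 2: Calculate each category's proportion:
  billing: 54/257 = 21.01% → 105.06
  bug: 95/257 = 36.96% → 184.82
  feature: 34/257 = 13.23% → 66.15
  security: 61/257 = 23.74% → 118.68
  support: 13/257 = 5.06% → 25.29
Step 3: Verify: sum of allocations ≈ 500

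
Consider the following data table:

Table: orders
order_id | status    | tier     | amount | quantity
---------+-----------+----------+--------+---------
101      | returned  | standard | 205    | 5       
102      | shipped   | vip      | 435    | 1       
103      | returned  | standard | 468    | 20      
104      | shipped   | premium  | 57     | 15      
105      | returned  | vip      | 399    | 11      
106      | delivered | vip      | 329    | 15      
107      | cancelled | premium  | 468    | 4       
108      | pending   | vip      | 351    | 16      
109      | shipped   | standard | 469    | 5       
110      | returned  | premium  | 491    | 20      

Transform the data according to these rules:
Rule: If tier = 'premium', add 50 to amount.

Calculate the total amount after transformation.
3822

Step 1: Count records where tier = 'premium': 3
Step 2: Total bonus added: 3 × 50 = 150
Step 3: Original sum of amount: 3672
Step 4: Final sum = 3672 + 150 = 3822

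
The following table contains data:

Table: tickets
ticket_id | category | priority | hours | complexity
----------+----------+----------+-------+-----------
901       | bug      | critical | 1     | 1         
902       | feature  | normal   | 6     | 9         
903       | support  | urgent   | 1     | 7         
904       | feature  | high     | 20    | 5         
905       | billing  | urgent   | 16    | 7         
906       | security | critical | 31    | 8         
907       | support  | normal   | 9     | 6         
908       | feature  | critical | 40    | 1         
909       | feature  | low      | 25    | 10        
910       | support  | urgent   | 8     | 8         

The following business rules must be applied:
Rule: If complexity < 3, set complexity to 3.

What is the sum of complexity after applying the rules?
66

Step 1: 2 records have complexity < 3
Step 2: These records originally summed to 2
Step 3: After setting to minimum: 2 × 3 = 6
Step 4: Unaffected records sum: 60
Step 5: Final sum = 6 + 60 = 66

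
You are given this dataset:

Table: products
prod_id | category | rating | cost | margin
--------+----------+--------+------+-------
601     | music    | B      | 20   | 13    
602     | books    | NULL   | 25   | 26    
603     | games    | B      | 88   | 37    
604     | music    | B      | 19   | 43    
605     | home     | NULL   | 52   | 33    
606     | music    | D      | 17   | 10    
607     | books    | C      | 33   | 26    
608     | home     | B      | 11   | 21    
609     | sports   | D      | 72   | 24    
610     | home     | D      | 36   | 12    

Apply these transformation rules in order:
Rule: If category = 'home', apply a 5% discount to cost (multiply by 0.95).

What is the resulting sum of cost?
368.05

Step 1: Records with category = 'home' have total cost = 99
Step 2: Apply multiplier: 99 × 0.95 = 94.05
Step 3: Other records total: 274
Step 4: Final sum = 94.05 + 274 = 368.05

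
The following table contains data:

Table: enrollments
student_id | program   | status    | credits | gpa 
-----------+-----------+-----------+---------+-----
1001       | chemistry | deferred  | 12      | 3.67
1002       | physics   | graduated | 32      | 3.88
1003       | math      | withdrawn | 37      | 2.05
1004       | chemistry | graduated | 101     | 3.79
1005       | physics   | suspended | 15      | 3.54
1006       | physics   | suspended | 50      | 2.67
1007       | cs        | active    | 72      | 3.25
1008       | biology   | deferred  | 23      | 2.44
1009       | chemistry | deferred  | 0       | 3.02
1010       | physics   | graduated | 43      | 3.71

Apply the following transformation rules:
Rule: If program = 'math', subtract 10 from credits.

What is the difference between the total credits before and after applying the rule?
10

Step 1: Original sum of credits = 385
Step 2: 1 records have program = 'math'
Step 3: Each affected record changes by -10
Step 4: Total change = 1 × -10 = -10
Step 5: New sum = 385 + -10 = 375
Step 6: Difference = |375 - 385| = 10
        (Sum decreased by 10)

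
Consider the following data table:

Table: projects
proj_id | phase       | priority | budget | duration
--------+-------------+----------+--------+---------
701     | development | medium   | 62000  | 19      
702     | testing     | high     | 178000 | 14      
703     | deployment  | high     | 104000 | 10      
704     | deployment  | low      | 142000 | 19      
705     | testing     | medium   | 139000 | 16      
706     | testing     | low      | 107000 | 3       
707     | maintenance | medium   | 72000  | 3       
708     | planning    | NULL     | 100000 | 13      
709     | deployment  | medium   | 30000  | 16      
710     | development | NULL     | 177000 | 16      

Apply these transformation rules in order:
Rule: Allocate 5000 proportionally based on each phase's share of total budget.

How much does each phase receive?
deployment: 1242.12, development: 1075.61, maintenance: 324.03, planning: 450.05, testing: 1908.19

Step 1: Calculate total budget = 1111000
Step 2: Calculate each phase's proportion:
  deployment: 276000/1111000 = 24.84% → 1242.12
  development: 239000/1111000 = 21.51% → 1075.61
  maintenance: 72000/1111000 = 6.48% → 324.03
  planning: 100000/1111000 = 9.00% → 450.05
  testing: 424000/1111000 = 38.16% → 1908.19
Step 3: Verify: sum of allocations ≈ 5000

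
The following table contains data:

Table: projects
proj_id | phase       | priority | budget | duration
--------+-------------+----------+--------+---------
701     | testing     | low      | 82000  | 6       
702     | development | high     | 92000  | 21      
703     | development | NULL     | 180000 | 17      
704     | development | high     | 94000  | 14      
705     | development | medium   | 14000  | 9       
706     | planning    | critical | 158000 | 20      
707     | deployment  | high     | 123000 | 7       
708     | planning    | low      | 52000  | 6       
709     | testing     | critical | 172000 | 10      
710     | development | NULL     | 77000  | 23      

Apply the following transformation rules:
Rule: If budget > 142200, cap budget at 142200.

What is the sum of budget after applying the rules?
960600

Step 1: 3 records have budget > 142200
Step 2: These records originally summed to 510000
Step 3: After capping: 3 × 142200 = 426600
Step 4: Unaffected records sum: 534000
Step 5: Final sum = 426600 + 534000 = 960600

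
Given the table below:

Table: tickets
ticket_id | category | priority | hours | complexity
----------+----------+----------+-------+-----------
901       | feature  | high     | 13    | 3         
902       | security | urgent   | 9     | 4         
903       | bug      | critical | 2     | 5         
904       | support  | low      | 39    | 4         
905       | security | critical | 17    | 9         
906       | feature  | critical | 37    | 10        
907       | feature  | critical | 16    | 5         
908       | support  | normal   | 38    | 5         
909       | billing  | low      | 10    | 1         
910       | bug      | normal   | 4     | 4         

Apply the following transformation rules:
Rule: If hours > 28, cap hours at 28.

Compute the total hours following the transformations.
155

Step 1: 3 records have hours > 28
Step 2: These records originally summed to 114
Step 3: After capping: 3 × 28 = 84
Step 4: Unaffected records sum: 71
Step 5: Final sum = 84 + 71 = 155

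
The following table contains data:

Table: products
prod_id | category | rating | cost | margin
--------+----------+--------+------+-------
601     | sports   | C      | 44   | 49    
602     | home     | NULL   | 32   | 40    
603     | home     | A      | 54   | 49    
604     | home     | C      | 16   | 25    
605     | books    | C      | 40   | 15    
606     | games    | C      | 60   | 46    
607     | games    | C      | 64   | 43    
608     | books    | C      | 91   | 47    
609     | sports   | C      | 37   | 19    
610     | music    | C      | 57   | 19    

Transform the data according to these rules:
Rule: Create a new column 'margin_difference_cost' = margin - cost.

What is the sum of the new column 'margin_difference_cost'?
-143

Step 1: For each record, compute margin - cost
Example calculations:
  49 - 44 = 5
  40 - 32 = 8
  49 - 54 = -5
  ...
Step 2: Sum all derived values
Step 3: Total = -143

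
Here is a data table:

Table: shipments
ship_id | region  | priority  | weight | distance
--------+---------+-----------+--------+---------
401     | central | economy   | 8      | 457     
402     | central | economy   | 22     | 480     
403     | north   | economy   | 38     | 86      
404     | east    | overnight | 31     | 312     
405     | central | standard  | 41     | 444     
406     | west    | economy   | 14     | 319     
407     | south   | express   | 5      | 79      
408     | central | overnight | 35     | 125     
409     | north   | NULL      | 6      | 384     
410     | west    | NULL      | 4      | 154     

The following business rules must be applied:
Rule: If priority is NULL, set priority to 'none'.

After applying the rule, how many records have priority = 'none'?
2

Step 1: Count records where priority IS NULL
Step 2: Found 2 records with NULL priority
Step 3: These records will have priority set to 'none'
Step 4: Records already having priority = 'none': 0
Step 5: Answer: 2 + 0 = 2 records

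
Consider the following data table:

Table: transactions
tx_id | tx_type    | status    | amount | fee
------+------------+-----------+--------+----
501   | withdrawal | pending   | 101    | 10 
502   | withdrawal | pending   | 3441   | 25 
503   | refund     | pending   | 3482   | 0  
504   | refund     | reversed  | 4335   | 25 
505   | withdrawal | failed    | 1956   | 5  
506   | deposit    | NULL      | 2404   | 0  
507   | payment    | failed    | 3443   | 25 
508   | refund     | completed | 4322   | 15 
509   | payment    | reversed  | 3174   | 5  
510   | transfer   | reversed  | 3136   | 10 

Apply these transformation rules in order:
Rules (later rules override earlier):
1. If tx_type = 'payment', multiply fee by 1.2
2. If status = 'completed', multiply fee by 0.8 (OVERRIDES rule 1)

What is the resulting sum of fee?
123.0

Step 1: Rule 2 takes priority for records with status = 'completed'
  - 1 records: 15 × 0.8 = 12.0
Step 2: Rule 1 applies to remaining records with tx_type = 'payment'
  - 2 records: 30 × 1.2 = 36.0
Step 3: Other records unchanged: 75
Step 4: Final sum = 12.0 + 36.0 + 75 = 123.0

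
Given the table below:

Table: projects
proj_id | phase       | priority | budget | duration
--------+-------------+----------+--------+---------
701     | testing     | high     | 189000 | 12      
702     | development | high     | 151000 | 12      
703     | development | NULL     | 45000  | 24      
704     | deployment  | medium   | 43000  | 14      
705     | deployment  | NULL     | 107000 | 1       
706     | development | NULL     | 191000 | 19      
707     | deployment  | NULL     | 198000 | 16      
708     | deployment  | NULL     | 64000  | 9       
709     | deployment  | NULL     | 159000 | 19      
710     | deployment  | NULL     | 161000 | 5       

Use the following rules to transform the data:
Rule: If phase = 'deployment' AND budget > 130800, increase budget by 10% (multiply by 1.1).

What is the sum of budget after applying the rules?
1359800.0

Step 1: Find records where phase = 'deployment' AND budget > 130800
Step 2: 3 records match, summing to 518000
Step 3: After multiplier: 518000 × 1.1 = 569800.0
Step 4: Unaffected records sum: 790000
Step 5: Final sum = 569800.0 + 790000 = 1359800.0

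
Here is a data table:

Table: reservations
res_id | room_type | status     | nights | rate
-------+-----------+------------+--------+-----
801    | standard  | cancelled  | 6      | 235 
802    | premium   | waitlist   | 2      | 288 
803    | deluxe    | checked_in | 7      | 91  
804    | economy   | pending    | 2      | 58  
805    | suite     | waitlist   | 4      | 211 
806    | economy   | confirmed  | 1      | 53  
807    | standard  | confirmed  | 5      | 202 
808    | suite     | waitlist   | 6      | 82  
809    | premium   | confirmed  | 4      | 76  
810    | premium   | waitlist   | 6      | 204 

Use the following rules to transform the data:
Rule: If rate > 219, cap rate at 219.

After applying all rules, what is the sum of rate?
1415

Step 1: 2 records have rate > 219
Step 2: These records originally summed to 523
Step 3: After capping: 2 × 219 = 438
Step 4: Unaffected records sum: 977
Step 5: Final sum = 438 + 977 = 1415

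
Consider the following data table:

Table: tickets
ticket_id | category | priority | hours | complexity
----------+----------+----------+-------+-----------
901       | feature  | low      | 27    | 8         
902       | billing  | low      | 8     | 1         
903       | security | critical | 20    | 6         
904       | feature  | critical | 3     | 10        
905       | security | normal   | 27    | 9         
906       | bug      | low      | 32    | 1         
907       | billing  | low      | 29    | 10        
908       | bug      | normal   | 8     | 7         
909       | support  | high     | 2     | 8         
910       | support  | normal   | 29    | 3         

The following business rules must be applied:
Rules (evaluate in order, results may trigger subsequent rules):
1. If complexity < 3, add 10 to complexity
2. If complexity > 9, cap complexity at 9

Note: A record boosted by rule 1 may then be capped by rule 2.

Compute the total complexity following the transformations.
77

Step 1: Apply rule 1 to records with complexity < 3
  - 2 records get bonus of 10
  - Of these, 2 records then exceed 9 and get capped
Step 2: Apply rule 2 to records with complexity > 9
  - 2 records (original) are capped
Step 3: Calculate final sum = 77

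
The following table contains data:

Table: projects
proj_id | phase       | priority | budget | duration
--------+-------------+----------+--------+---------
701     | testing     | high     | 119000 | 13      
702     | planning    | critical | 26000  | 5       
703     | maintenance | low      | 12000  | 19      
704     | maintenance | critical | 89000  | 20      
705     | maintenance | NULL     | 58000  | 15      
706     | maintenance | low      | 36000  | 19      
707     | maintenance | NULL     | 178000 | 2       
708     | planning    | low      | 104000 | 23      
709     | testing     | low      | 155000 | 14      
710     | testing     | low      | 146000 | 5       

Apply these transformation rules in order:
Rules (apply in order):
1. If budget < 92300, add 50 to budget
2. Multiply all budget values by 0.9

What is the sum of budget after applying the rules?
830925.0

Step 1: Apply Rule 1 - Add 50 to records with budget < 92300
  - 5 records affected: 221000 + (5 × 50) = 221250
  - Unaffected records: 702000
  - Sum after Rule 1: 923250
Step 2: Apply Rule 2 - Multiply all by 0.9
  - 923250 × 0.9 = 830925.0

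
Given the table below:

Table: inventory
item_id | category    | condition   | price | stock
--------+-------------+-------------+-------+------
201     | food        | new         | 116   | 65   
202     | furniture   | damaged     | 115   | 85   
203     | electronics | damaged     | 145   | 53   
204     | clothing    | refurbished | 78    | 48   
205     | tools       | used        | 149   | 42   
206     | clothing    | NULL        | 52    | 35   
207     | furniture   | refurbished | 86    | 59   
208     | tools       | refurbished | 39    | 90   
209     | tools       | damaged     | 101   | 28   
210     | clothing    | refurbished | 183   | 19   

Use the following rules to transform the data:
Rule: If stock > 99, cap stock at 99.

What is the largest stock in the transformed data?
90

Step 1: Original maximum stock = 90
Step 2: Check cap of 99 against maximum
Step 3: No records exceed the cap (max 90 <= cap 99), so no capping applies
Step 4: Maximum after transformation = 90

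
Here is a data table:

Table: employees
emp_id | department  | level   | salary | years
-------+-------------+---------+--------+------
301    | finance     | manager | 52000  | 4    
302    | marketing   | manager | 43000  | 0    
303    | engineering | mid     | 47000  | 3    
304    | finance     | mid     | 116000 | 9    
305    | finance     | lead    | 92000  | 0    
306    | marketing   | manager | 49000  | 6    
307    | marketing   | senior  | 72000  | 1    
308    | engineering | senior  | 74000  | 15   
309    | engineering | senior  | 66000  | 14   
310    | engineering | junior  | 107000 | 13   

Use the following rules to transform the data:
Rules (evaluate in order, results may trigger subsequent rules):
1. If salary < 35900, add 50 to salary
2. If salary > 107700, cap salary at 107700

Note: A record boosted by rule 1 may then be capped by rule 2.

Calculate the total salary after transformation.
709700

Step 1: Apply rule 1 to records with salary < 35900
  - 0 records get bonus of 50
  - Of these, 0 records then exceed 107700 and get capped
Step 2: Apply rule 2 to records with salary > 107700
  - 1 records (original) are capped
Step 3: Calculate final sum = 709700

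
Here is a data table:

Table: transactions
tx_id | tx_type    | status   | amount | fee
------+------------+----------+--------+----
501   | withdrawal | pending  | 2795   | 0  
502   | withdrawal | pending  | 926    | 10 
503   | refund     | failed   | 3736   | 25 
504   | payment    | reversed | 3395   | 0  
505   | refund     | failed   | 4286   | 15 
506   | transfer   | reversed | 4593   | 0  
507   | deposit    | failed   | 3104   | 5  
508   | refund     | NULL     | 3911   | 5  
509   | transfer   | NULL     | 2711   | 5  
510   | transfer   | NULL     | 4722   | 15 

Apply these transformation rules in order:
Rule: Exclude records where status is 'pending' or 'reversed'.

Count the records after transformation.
6

Step 1: Count records to exclude
  - 2 (pending) + 2 (reversed) = 4 records
Step 2: Total records: 10
Step 3: Remaining = 10 - 4 = 6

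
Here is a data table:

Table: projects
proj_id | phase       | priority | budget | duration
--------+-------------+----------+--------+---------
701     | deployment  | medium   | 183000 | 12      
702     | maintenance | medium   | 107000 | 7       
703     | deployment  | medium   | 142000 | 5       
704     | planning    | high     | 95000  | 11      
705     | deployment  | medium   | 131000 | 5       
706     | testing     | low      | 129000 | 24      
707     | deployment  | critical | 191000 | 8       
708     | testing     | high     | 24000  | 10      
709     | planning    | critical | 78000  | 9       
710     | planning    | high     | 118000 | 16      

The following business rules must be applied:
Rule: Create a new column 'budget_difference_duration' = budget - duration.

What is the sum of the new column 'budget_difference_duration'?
1197893

Step 1: For each record, compute budget - duration
Example calculations:
  183000 - 12 = 182988
  107000 - 7 = 106993
  142000 - 5 = 141995
  ...
Step 2: Sum all derived values
Step 3: Total = 1197893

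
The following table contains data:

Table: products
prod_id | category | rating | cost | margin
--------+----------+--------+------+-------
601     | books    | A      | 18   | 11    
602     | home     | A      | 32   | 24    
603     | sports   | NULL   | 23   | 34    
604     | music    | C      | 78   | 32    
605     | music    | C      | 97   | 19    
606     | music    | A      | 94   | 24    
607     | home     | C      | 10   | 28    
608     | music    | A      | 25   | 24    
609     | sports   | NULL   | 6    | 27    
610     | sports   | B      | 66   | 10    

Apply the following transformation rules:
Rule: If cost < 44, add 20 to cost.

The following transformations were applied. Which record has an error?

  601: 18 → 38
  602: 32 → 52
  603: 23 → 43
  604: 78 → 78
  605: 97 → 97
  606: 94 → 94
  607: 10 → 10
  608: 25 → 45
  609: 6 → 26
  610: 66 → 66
Record 607 has an error. The correct transformed value should be 30, not 10.

Step 1: Check each record against the rule
Step 2: Record 607 has cost = 10
Step 3: Since 10 < 44, the bonus should have been applied
Step 4: Correct value = 30, but claimed value = 10
Conclusion: Record 607 has the error.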